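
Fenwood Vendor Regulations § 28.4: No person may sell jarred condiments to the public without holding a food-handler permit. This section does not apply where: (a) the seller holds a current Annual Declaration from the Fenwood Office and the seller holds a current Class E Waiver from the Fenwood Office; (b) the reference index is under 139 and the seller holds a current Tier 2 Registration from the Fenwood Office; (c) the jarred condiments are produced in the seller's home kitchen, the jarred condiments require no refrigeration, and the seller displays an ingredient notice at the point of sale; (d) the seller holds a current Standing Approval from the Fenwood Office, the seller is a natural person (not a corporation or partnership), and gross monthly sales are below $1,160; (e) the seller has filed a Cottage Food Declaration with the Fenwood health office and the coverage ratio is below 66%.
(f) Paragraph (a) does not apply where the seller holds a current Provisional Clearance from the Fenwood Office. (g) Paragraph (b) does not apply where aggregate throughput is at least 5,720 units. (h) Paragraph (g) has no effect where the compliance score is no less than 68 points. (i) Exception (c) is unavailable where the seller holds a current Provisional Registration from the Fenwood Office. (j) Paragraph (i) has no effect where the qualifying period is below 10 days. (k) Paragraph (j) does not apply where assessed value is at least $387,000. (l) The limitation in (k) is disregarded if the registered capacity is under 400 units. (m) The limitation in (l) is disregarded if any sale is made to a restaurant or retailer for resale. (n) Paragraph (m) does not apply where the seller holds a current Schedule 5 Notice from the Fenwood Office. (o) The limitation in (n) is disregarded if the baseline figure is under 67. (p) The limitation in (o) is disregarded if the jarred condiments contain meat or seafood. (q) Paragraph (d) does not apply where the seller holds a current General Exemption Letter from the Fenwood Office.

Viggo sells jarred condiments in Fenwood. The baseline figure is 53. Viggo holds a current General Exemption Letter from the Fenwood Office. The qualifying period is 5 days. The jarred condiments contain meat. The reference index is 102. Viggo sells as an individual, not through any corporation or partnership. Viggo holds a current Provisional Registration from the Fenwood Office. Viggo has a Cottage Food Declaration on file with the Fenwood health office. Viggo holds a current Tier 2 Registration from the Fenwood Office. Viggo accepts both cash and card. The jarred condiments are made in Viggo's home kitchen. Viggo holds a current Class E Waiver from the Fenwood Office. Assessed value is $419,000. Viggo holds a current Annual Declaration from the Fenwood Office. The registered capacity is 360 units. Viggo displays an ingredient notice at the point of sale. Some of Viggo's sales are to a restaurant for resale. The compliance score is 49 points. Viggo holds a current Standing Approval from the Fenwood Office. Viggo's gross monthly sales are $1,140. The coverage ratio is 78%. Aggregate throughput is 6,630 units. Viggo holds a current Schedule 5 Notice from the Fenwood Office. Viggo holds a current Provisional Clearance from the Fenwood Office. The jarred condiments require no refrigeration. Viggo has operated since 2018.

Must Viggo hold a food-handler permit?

All of (a)'s requirements are met (a current Annual Declaration is held; a current Class E Waiver is held). However, paragraph (f) must be considered: (f) operates against (a): a current Provisional Clearance is held. (a) is therefore removed.
All of (b)'s requirements are met (the reference index is 102, under the 139 limit; a current Tier 2 Registration is held). However, paragraphs (g)–(h) must be considered: (g) operates against (b): aggregate throughput is 6,630 units, meeting the 5,720 units threshold. (h), which would lift (g), is not triggered — the compliance score is 49 points, short of 68 points. So (b) is unavailable.
Exception (c) is satisfied on its face — the jarred condiments are home-kitchen produced; the jarred condiments are shelf-stable; an ingredient notice is displayed. Considering the limiting provisions: (i) applies (a current Provisional Registration is held), but is displaced by (j): (j) is triggered — the qualifying period is 5 days, below the 10 days limit. (k) would limit (j) — assessed value is $419,000, meeting the $387,000 threshold — but (l) sets (k) aside: (l) operates against (k): the registered capacity is 360 units, under the 400 units limit. (m) is triggered (some sales are to a restaurant for resale), but is itself disapplied by (n): (n) operates against (m): a current Schedule 5 Notice is held. (o) applies (the baseline figure is 53, under the 67 limit), but is set aside by (p): (p) applies — the jarred condiments contain meat. So (c) applies.
Exception (d)'s conditions are all satisfied: a current Standing Approval is held; the seller is a natural person; gross monthly sales are $1,140, below the $1,160 limit. Turning to paragraph (q): (q) operates against (d): a current General Exemption Letter is held. Exception (d) does not apply.
Exception (e) fails — the coverage ratio is 78%, not below 66%.

No — exception (c) applies; Viggo is not required to hold a food-handler permit.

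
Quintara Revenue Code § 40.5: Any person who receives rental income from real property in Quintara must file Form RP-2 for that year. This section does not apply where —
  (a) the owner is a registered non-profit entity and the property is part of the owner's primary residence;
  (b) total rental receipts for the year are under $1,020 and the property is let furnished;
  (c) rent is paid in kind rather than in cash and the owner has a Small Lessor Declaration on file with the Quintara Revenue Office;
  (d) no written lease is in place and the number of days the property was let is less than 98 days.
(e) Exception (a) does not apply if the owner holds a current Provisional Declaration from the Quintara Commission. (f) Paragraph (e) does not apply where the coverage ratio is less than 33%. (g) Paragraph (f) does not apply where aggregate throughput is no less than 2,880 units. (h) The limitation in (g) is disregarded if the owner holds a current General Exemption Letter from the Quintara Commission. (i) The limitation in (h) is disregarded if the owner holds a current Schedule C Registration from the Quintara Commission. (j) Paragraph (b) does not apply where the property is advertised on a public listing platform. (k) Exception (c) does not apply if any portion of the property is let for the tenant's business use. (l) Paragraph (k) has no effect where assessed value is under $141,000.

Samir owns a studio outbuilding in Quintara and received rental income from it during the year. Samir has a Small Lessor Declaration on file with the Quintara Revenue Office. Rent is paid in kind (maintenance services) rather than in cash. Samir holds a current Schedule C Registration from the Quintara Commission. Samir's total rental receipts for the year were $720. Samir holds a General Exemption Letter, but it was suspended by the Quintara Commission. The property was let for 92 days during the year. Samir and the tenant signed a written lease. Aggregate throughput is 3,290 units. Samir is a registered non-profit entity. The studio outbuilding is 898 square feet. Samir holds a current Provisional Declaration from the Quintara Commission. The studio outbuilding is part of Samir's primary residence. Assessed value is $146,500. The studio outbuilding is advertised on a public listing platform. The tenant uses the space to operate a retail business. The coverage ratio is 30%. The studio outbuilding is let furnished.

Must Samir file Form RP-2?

All of (a)'s requirements are met (Samir is a registered non-profit; the studio outbuilding is part of the primary residence). But applying paragraphs (e)–(i): (e) is engaged — a current Provisional Declaration is held. (f) is engaged (the coverage ratio is 30%, less than the 33% limit), but is set aside by (g): (g) operates against (f): aggregate throughput is 3,290 units, meeting the 2,880 units threshold. (h) is not triggered (no current General Exemption Letter is held), so (g) stands. Exception (a) does not apply.
All of (b)'s requirements are met (total rental receipts for the year are $720, under the $1,020 limit; the property is let furnished). But: (j) operates — the property is publicly advertised. Exception (b) does not apply.
Exception (c): rent is paid in kind; a Small Lessor Declaration is on file — every condition holds. However, paragraphs (k)–(l) must be considered: (k) operates against (c): the space is let for business use. (l) is inapplicable (assessed value is $146,500, not under $141,000), so (k) stands. Exception (c) does not apply.
Exception (d) fails — a written lease is in place.
None of the exceptions is available; § 40.5 applies in full.

Yes — Samir must file Form RP-2.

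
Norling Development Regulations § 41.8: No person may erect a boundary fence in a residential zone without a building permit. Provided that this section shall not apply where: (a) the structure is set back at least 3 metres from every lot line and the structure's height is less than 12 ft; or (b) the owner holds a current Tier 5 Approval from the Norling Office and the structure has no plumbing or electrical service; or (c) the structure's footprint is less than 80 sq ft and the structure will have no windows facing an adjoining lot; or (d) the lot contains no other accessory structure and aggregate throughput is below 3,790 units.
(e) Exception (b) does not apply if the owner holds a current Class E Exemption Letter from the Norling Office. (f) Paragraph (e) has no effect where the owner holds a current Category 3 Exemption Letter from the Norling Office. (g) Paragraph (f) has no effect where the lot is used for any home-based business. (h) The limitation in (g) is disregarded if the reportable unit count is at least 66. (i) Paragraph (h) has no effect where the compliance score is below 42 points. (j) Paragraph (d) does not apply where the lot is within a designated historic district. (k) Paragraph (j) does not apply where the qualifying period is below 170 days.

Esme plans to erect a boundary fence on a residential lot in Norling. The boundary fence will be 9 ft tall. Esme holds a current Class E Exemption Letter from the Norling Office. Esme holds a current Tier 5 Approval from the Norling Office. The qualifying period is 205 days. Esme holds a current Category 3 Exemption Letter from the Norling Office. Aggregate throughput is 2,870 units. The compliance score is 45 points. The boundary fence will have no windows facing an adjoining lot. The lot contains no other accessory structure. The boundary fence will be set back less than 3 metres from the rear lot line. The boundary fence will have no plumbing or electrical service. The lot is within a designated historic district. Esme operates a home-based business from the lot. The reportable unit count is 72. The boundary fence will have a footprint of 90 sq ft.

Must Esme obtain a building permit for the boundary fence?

Exception (a) requires that the structure is set back at least 3 metres from every lot line; but the rear setback is under 3 m, so (a) is unavailable.
Exception (b): a current Tier 5 Approval is held; there is no plumbing or electrical service — every condition holds. Under paragraphs (e)–(i): (e) is triggered (a current Class E Exemption Letter is held), but is itself disapplied by (f): (f) operates against (e): a current Category 3 Exemption Letter is held. (g) is triggered (a home-based business operates on the lot), but is displaced by (h): (h) is engaged — the reportable unit count is 72, meeting the 66 threshold. (i) is not engaged (the compliance score is 45 points, not below 42 points), so (h) stands. (b) remains available.
Exception (c) does not apply: the structure's footprint is 90 sq ft, not less than 80 sq ft.
Exception (d): the lot has no other accessory structure; aggregate throughput is 2,870 units, below the 3,790 units limit — every condition holds. But: (j) is triggered — the lot is in a historic district. (k), which would lift (j), does not operate here — the qualifying period is 205 days, not below 170 days. So (d) is unavailable.

No — exception (b) applies; Esme does not need a building permit.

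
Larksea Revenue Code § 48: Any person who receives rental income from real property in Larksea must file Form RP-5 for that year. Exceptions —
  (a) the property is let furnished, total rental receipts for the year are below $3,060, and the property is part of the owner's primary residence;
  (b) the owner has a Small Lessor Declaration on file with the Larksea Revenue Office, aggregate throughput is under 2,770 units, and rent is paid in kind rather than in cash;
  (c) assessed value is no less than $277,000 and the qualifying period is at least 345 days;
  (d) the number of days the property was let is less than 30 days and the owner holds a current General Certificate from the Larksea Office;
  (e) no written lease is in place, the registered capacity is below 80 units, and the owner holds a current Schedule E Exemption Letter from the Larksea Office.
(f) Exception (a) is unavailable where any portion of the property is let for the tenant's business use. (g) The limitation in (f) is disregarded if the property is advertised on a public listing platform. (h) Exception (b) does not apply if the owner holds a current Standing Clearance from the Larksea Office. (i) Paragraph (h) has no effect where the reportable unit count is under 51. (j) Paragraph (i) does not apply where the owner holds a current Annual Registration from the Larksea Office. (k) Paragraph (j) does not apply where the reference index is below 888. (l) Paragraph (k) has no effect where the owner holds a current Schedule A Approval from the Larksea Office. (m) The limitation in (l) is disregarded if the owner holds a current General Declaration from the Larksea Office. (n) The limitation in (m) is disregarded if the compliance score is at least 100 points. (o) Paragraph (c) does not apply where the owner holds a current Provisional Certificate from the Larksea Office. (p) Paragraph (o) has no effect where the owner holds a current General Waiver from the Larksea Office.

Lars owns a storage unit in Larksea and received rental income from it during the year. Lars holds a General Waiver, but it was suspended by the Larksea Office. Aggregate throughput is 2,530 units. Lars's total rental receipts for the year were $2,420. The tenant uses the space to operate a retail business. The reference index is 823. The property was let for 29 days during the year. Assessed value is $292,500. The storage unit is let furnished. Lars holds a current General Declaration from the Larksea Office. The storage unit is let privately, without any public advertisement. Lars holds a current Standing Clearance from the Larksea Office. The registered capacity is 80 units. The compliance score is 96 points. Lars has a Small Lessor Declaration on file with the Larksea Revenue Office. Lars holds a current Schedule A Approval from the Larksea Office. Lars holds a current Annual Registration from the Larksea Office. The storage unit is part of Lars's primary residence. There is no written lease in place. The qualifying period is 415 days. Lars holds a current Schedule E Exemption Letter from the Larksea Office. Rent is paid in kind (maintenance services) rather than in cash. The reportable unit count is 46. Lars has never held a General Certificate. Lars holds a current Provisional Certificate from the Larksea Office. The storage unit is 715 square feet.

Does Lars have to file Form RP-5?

No — exception (b) applies; Lars is not required to file Form RP-5.

Exception (a)'s conditions are all satisfied: the property is let furnished; total rental receipts for the year are $2,420, below the $3,060 limit; the storage unit is part of the primary residence. But: (f) operates — the space is let for business use. (g) is not triggered (the property is let privately without advertisement), so (f) stands. So (a) is unavailable.
Exception (b): a Small Lessor Declaration is on file; aggregate throughput is 2,530 units, under the 2,770 units limit; rent is paid in kind — every condition holds. Considering the limiting provisions: (h) would limit (b) — a current Standing Clearance is held — but (i) sets (h) aside: (i) applies — the reportable unit count is 46, under the 51 limit. (j) would limit (i) — a current Annual Registration is held — but (k) sets (j) aside: (k) operates — the reference index is 823, below the 888 limit. (l) would limit (k) — a current Schedule A Approval is held — but (m) sets (l) aside: (m) applies — a current General Declaration is held. (n), which would lift (m), is inapplicable — the compliance score is 96 points, short of 100 points. So (b) applies.
All of (c)'s requirements are met (assessed value is $292,500, meeting the $277,000 threshold; the qualifying period is 415 days, meeting the 345 days threshold). But applying paragraphs (o)–(p): (o) is triggered — a current Provisional Certificate is held. (p), which would lift (o), is inapplicable — the General Waiver is not current. So (c) is unavailable.
Exception (d) requires that the owner holds a current General Certificate from the Larksea Office; but the General Certificate is not current, so (d) is unavailable.
Exception (e) requires that the registered capacity is below 80 units; but the registered capacity is 80 units, not below 80 units, so (e) is unavailable.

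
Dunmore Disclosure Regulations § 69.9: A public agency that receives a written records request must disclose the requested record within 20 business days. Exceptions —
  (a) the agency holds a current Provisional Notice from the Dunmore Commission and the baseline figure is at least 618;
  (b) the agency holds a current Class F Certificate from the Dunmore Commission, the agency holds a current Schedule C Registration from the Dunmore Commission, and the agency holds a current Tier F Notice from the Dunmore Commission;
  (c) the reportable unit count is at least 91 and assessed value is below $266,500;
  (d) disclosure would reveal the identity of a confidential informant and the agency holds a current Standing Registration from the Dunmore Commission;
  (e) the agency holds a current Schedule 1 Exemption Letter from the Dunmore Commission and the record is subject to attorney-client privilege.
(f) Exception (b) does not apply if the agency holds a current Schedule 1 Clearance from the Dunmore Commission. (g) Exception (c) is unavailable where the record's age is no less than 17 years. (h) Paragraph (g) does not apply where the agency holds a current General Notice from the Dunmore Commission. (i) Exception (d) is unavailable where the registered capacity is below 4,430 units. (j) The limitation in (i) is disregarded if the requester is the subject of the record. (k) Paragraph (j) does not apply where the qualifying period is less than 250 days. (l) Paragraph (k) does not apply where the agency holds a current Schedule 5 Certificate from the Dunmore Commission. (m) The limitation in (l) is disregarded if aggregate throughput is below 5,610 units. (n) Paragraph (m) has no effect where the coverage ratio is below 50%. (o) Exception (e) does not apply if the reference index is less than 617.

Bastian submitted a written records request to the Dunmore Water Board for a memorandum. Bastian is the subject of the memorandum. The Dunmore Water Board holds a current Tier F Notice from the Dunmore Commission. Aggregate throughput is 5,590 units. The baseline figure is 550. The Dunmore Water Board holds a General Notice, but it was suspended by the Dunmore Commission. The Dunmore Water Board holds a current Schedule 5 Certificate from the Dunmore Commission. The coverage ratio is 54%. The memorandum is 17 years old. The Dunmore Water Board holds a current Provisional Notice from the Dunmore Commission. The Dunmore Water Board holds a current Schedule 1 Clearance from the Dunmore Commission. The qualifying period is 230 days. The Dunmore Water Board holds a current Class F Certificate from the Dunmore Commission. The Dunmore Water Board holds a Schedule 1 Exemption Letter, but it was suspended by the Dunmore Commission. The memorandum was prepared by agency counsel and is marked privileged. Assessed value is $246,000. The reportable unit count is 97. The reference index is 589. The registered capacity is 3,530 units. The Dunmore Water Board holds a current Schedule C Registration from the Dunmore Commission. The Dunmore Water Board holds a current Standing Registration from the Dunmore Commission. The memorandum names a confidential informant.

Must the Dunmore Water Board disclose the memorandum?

Exception (a) fails — the baseline figure is 550, short of 618.
Exception (b)'s conditions are all satisfied: a current Class F Certificate is held; a current Schedule C Registration is held; a current Tier F Notice is held. But: (f) operates against (b): a current Schedule 1 Clearance is held. (b) is therefore removed.
All of (c)'s requirements are met (the reportable unit count is 97, meeting the 91 threshold; assessed value is $246,000, below the $266,500 limit). However, paragraphs (g)–(h) must be considered: (g) operates against (c): the record's age is 17 years, meeting the 17 years threshold. (h) is not engaged (there is no General Notice in force), so (g) stands. (c) is therefore removed.
All of (d)'s requirements are met (the memorandum names a confidential informant; a current Standing Registration is held). Turning to paragraphs (i)–(n): (i) operates against (d): the registered capacity is 3,530 units, below the 4,430 units limit. (j) operates (Bastian is the subject of the memorandum), but is overridden by (k): (k) operates against (j): the qualifying period is 230 days, less than the 250 days limit. (l) would limit (k) — a current Schedule 5 Certificate is held — but (m) sets (l) aside: (m) applies — aggregate throughput is 5,590 units, below the 5,610 units limit. (n) does not operate here (the coverage ratio is 54%, not below 50%), so (m) stands. (d) is therefore removed.
Exception (e) requires that the agency holds a current Schedule 1 Exemption Letter from the Dunmore Commission; but there is no Schedule 1 Exemption Letter in force, so (e) is unavailable.
None of the exceptions is available; § 69.9 applies in full.

Yes — the Dunmore Water Board must disclose the memorandum.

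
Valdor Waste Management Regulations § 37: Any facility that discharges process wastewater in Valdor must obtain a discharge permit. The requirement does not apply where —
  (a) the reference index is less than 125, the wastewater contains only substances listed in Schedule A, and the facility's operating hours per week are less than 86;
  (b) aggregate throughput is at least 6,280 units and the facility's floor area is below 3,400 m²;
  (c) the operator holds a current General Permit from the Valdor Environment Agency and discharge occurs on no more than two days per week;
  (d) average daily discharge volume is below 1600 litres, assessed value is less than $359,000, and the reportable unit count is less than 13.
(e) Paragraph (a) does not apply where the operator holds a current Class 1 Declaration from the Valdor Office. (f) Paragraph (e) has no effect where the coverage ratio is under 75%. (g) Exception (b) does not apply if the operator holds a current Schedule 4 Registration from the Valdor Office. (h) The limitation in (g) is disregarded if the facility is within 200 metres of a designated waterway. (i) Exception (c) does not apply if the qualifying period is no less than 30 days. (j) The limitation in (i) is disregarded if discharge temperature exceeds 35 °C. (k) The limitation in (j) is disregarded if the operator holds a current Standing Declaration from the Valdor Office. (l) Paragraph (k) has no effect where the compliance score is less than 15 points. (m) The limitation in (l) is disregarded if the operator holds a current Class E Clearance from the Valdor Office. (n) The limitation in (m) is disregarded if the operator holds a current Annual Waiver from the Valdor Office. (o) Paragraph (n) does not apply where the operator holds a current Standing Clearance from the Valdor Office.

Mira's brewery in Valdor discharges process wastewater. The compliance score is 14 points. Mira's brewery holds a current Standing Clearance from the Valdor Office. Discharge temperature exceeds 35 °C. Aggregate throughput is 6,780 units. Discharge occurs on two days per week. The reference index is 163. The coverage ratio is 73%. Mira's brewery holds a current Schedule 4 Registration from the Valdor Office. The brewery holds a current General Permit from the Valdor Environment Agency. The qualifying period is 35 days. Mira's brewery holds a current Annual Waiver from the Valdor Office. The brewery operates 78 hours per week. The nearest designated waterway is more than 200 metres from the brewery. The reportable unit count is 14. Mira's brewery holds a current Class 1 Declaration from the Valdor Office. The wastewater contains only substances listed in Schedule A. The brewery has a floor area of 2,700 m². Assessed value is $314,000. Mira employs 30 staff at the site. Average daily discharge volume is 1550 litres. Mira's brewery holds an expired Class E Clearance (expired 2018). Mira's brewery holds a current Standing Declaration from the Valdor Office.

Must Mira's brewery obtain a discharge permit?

Exception (a) fails — the reference index is 163, not less than 125.
Exception (b) is satisfied on its face — aggregate throughput is 6,780 units, meeting the 6,280 units threshold; the facility's floor area is 2,700 m², below the 3,400 m² limit. But: (g) operates against (b): a current Schedule 4 Registration is held. (h) is not triggered (the brewery is more than 200 m from any designated waterway), so (g) stands. So (b) is unavailable.
All of (c)'s requirements are met (a current General Permit is held; discharge occurs on no more than two days per week). As to paragraphs (i)–(o): (i) is engaged (the qualifying period is 35 days, meeting the 30 days threshold), but is displaced by (j): (j) operates against (i): discharge temperature exceeds 35 °C. (k) is triggered (a current Standing Declaration is held), but is displaced by (l): (l) operates against (k): the compliance score is 14 points, less than the 15 points limit. (m) is not triggered (no current Class E Clearance is held), so (l) stands. Exception (c) stands.
Exception (d) fails — the reportable unit count is 14, not less than 13.

No — exception (c) applies; Mira's brewery is not required to obtain a discharge permit.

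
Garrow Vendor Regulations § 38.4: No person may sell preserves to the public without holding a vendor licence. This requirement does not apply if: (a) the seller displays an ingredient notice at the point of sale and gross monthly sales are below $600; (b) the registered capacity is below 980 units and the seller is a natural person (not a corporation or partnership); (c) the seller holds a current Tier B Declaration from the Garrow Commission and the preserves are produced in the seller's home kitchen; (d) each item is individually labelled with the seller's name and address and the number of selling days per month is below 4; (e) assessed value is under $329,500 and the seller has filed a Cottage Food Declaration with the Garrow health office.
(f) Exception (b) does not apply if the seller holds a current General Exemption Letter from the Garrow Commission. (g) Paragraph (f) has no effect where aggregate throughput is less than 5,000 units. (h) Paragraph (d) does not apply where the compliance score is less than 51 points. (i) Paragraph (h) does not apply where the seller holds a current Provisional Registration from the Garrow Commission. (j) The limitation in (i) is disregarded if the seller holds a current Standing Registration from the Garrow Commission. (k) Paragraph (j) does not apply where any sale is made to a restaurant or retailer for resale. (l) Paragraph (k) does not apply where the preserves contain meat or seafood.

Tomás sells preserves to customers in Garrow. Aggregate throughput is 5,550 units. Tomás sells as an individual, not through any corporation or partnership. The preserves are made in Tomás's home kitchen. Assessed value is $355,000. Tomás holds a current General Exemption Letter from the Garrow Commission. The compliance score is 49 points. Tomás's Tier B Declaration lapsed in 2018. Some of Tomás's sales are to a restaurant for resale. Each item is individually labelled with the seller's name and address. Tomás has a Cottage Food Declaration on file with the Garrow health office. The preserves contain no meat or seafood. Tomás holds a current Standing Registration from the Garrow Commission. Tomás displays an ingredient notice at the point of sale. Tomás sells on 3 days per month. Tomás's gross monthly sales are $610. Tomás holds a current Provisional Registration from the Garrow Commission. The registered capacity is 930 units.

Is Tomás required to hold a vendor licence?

No — exception (d) applies; Tomás is not required to hold a vendor licence.

Exception (a) fails — gross monthly sales are $610, not below $600.
All of (b)'s requirements are met (the registered capacity is 930 units, below the 980 units limit; the seller is a natural person). However, paragraphs (f)–(g) must be considered: (f) operates — a current General Exemption Letter is held. (g) does not operate here (aggregate throughput is 5,550 units, not less than 5,000 units), so (f) stands. Exception (b) does not apply.
Exception (c) does not apply: no current Tier B Declaration is held.
All of (d)'s requirements are met (items are individually labelled; the number of selling days per month is 3, below the 4 limit). Considering the limiting provisions: (h) would limit (d) — the compliance score is 49 points, less than the 51 points limit — but (i) sets (h) aside: (i) is triggered — a current Provisional Registration is held. (j) is engaged (a current Standing Registration is held), but is itself disapplied by (k): (k) operates against (j): some sales are to a restaurant for resale. (l), which would lift (k), is not engaged — the preserves contain no meat or seafood. Exception (d) stands.
Exception (e) requires that assessed value is under $329,500; but assessed value is $355,000, not under $329,500, so (e) is unavailable.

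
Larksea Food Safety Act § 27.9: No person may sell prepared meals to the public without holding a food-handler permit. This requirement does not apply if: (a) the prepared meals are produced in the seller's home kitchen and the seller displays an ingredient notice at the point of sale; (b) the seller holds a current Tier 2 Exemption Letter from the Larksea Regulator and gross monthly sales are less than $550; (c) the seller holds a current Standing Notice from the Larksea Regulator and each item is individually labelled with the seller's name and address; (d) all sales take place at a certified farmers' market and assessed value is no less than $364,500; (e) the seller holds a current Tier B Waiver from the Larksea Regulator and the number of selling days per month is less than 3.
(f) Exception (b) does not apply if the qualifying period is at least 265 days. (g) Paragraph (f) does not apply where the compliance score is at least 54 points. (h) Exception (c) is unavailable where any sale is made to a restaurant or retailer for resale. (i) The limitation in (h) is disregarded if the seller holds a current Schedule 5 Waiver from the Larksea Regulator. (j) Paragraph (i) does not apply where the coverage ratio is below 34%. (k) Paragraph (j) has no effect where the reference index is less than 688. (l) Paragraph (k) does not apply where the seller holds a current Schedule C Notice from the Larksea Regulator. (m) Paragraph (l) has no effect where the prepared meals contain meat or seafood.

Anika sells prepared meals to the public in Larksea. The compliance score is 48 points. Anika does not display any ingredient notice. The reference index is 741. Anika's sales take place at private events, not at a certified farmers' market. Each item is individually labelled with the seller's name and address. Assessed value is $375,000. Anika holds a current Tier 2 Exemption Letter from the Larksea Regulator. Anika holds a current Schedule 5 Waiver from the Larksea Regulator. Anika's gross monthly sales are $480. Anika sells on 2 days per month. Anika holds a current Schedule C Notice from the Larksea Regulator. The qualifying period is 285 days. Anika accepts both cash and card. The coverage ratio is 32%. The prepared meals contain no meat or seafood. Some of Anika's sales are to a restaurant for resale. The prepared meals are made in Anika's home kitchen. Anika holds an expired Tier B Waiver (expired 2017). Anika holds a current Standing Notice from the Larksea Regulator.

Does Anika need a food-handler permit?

Exception (a) does not apply: no ingredient notice is displayed.
Exception (b) is satisfied on its face — a current Tier 2 Exemption Letter is held; gross monthly sales are $480, less than the $550 limit. However, paragraphs (f)–(g) must be considered: (f) operates against (b): the qualifying period is 285 days, meeting the 265 days threshold. (g), which would lift (f), does not operate here — the compliance score is 48 points, short of 54 points. (b) is therefore removed.
Exception (c) is satisfied on its face — a current Standing Notice is held; items are individually labelled. However, paragraphs (h)–(m) must be considered: (h) operates against (c): some sales are to a restaurant for resale. (i) would limit (h) — a current Schedule 5 Waiver is held — but (j) sets (i) aside: (j) operates against (i): the coverage ratio is 32%, below the 34% limit. (k) is inapplicable (the reference index is 741, not less than 688), so (j) stands. Exception (c) does not apply.
Exception (d) requires that all sales take place at a certified farmers' market; but sales are at private events, not a certified farmers' market, so (d) is unavailable.
Exception (e) does not apply: no current Tier B Waiver is held.
Every exception is unavailable, so the rule governs.

Yes — Anika must hold a food-handler permit.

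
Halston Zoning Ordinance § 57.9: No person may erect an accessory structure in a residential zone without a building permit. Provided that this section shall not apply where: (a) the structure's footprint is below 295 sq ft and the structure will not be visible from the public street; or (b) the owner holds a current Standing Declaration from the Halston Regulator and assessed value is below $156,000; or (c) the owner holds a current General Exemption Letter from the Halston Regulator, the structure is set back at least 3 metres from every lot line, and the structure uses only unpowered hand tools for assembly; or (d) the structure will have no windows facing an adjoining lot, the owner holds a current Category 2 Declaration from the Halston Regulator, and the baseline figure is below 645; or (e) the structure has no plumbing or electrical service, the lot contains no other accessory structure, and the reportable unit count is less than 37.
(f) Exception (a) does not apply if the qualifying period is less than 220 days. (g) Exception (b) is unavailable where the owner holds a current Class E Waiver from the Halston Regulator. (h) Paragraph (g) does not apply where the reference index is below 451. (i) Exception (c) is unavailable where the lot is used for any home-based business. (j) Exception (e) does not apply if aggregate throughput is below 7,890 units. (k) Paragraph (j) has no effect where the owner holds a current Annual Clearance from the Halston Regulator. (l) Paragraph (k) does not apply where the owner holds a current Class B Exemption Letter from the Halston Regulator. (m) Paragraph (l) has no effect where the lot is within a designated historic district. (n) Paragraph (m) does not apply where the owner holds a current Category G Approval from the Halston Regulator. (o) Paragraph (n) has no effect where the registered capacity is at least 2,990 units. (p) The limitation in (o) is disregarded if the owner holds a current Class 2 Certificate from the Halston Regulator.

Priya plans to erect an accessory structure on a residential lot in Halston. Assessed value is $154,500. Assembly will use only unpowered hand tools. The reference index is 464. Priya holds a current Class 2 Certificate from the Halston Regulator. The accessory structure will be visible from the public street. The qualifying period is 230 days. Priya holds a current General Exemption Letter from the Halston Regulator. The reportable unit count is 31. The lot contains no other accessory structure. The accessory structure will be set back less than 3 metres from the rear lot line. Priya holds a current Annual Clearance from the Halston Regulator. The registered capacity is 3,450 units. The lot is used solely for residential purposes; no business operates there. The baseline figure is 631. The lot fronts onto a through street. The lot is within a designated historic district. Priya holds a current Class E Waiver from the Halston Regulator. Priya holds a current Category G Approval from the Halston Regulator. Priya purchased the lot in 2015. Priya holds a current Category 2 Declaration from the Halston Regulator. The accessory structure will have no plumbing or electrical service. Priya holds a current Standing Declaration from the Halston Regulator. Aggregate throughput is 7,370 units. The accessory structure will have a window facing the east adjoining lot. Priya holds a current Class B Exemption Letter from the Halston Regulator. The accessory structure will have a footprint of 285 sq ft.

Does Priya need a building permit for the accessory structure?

Exception (a) requires that the structure will not be visible from the public street; but the structure will be visible from the street, so (a) is unavailable.
Exception (b)'s conditions are all satisfied: a current Standing Declaration is held; assessed value is $154,500, below the $156,000 limit. Turning to paragraphs (g)–(h): (g) operates — a current Class E Waiver is held. (h), which would lift (g), is inapplicable — the reference index is 464, not below 451. So (b) is unavailable.
Exception (c) requires that the structure is set back at least 3 metres from every lot line; but the rear setback is under 3 m, so (c) is unavailable.
Exception (d) does not apply: a window faces an adjoining lot.
Exception (e)'s conditions are all satisfied: there is no plumbing or electrical service; the lot has no other accessory structure; the reportable unit count is 31, less than the 37 limit. But applying paragraphs (j)–(p): (j) operates against (e): aggregate throughput is 7,370 units, below the 7,890 units limit. (k) applies (a current Annual Clearance is held), but yields to (l): (l) operates against (k): a current Class B Exemption Letter is held. (m) is engaged (the lot is in a historic district), but is overridden by (n): (n) applies — a current Category G Approval is held. (o) is engaged (the registered capacity is 3,450 units, meeting the 2,990 units threshold), but is set aside by (p): (p) is triggered — a current Class 2 Certificate is held. So (e) is unavailable.
Every exception is unavailable, so the rule governs.

Yes — Priya must obtain a building permit.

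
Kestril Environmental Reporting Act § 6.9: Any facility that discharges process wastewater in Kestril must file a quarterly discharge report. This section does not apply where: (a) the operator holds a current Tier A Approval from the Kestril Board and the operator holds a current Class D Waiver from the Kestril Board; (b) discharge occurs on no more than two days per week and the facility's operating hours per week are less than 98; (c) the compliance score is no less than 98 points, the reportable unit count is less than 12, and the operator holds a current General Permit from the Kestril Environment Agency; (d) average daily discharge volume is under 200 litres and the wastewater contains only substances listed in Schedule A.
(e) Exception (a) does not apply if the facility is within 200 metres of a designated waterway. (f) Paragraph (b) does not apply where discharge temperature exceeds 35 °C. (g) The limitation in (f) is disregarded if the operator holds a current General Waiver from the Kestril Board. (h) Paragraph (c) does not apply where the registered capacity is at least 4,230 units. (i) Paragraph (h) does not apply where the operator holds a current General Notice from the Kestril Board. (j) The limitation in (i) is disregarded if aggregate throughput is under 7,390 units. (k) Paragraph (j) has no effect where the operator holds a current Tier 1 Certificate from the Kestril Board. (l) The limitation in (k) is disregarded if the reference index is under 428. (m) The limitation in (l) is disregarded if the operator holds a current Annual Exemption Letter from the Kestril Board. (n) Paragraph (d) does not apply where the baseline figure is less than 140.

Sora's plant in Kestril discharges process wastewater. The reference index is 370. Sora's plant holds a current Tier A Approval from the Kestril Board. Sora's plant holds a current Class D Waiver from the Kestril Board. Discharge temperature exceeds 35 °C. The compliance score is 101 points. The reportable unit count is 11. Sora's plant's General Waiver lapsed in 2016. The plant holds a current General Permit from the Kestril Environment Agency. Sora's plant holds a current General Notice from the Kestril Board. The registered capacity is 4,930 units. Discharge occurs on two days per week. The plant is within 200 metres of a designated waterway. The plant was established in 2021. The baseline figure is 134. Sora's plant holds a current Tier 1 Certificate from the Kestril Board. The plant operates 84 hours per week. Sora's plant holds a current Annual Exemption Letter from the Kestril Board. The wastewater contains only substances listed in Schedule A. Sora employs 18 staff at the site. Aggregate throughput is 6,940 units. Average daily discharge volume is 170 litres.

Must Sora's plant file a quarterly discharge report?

No — exception (c) applies; Sora's plant is not required to file a quarterly discharge report.

Exception (a) is satisfied on its face — a current Tier A Approval is held; a current Class D Waiver is held. But: (e) operates against (a): the plant is within 200 m of a designated waterway. So (a) is unavailable.
Exception (b)'s conditions are all satisfied: discharge occurs on no more than two days per week; the facility's operating hours per week are 84, less than the 98 limit. But: (f) operates against (b): discharge temperature exceeds 35 °C. (g) is not triggered (the General Waiver is not current), so (f) stands. So (b) is unavailable.
Exception (c)'s conditions are all satisfied: the compliance score is 101 points, meeting the 98 points threshold; the reportable unit count is 11, less than the 12 limit; a current General Permit is held. Applying paragraphs (h)–(m): (h) is triggered (the registered capacity is 4,930 units, meeting the 4,230 units threshold), but is overridden by (i): (i) is triggered — a current General Notice is held. (j) would limit (i) — aggregate throughput is 6,940 units, under the 7,390 units limit — but (k) sets (j) aside: (k) operates against (j): a current Tier 1 Certificate is held. (l) applies (the reference index is 370, under the 428 limit), but is displaced by (m): (m) is engaged — a current Annual Exemption Letter is held. Exception (c) stands.
All of (d)'s requirements are met (average daily discharge volume is 170 litres, under the 200 litres limit; the wastewater is Schedule-A-only). But: (n) operates — the baseline figure is 134, less than the 140 limit. (d) is therefore removed.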